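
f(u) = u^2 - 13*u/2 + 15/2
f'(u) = 2*u - 13/2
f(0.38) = 5.17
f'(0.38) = -5.74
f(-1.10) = 15.86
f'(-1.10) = -8.70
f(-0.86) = 13.83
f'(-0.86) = -8.22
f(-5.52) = 73.85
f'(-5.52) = -17.54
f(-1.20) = 16.74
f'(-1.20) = -8.90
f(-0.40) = 10.26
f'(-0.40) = -7.30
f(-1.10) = 15.86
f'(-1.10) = -8.70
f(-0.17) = 8.63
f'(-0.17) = -6.84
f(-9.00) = 147.00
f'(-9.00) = -24.50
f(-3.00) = 36.00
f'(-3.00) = -12.50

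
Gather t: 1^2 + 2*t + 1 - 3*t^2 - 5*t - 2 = -3*t^2 - 3*t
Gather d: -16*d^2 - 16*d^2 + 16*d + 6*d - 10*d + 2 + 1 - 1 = -32*d^2 + 12*d + 2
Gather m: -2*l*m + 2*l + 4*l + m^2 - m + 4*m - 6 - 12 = 6*l + m^2 + m*(3 - 2*l) - 18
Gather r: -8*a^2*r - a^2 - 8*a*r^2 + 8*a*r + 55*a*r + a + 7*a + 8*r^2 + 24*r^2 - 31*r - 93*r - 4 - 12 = -a^2 + 8*a + r^2*(32 - 8*a) + r*(-8*a^2 + 63*a - 124) - 16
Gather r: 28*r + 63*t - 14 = 28*r + 63*t - 14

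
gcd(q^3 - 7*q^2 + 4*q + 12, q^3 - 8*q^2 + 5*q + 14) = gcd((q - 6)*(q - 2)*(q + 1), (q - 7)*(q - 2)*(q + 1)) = q^2 - q - 2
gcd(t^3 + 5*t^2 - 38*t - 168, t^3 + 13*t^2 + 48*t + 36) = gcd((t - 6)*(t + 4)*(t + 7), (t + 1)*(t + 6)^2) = 1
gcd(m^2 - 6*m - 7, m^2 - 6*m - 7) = m^2 - 6*m - 7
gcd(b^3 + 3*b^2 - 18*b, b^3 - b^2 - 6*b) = b^2 - 3*b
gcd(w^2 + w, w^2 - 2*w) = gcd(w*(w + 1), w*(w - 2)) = w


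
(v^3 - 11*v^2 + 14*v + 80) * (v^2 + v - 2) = v^5 - 10*v^4 + v^3 + 116*v^2 + 52*v - 160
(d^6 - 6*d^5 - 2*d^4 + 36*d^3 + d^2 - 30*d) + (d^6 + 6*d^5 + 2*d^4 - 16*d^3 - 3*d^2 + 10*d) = 2*d^6 + 20*d^3 - 2*d^2 - 20*d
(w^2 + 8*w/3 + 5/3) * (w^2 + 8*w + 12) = w^4 + 32*w^3/3 + 35*w^2 + 136*w/3 + 20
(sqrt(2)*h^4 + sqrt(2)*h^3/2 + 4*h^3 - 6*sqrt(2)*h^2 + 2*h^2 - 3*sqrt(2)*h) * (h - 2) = sqrt(2)*h^5 - 3*sqrt(2)*h^4/2 + 4*h^4 - 7*sqrt(2)*h^3 - 6*h^3 - 4*h^2 + 9*sqrt(2)*h^2 + 6*sqrt(2)*h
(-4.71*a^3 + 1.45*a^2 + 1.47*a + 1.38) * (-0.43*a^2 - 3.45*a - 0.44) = 2.0253*a^5 + 15.626*a^4 - 3.5622*a^3 - 6.3029*a^2 - 5.4078*a - 0.6072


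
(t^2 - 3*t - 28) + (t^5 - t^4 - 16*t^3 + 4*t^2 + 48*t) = t^5 - t^4 - 16*t^3 + 5*t^2 + 45*t - 28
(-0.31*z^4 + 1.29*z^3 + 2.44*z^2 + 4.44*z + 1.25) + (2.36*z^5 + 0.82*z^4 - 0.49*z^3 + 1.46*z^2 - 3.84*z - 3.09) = 2.36*z^5 + 0.51*z^4 + 0.8*z^3 + 3.9*z^2 + 0.600000000000001*z - 1.84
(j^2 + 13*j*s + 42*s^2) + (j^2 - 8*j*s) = 2*j^2 + 5*j*s + 42*s^2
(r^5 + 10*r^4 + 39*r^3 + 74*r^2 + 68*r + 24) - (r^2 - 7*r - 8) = r^5 + 10*r^4 + 39*r^3 + 73*r^2 + 75*r + 32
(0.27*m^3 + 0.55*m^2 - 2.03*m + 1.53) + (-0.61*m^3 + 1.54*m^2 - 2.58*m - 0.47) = -0.34*m^3 + 2.09*m^2 - 4.61*m + 1.06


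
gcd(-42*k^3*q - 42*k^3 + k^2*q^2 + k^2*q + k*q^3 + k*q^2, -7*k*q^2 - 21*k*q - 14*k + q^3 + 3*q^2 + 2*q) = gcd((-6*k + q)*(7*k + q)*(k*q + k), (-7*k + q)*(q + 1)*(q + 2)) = q + 1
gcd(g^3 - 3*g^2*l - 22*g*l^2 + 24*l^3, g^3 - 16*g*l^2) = g + 4*l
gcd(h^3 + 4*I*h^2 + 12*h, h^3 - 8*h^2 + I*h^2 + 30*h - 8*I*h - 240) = h + 6*I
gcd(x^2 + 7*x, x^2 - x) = x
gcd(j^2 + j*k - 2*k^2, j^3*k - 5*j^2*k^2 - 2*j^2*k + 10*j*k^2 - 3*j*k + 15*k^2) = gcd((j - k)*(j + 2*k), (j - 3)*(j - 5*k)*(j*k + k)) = 1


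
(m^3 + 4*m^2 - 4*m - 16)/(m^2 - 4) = m + 4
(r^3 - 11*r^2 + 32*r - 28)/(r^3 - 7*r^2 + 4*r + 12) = (r^2 - 9*r + 14)/(r^2 - 5*r - 6)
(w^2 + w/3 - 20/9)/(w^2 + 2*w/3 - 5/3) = (w - 4/3)/(w - 1)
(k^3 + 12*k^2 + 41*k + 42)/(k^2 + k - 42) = (k^2 + 5*k + 6)/(k - 6)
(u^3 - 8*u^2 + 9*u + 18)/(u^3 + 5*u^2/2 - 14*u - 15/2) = 2*(u^2 - 5*u - 6)/(2*u^2 + 11*u + 5)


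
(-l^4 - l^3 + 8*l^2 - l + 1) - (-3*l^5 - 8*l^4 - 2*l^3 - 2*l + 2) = 3*l^5 + 7*l^4 + l^3 + 8*l^2 + l - 1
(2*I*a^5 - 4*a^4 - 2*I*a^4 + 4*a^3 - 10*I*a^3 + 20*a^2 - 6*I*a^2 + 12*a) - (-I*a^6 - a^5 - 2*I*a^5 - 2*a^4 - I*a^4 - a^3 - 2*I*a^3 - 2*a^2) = I*a^6 + a^5 + 4*I*a^5 - 2*a^4 - I*a^4 + 5*a^3 - 8*I*a^3 + 22*a^2 - 6*I*a^2 + 12*a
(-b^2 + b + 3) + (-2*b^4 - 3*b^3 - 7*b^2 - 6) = -2*b^4 - 3*b^3 - 8*b^2 + b - 3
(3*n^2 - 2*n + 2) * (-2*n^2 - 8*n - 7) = -6*n^4 - 20*n^3 - 9*n^2 - 2*n - 14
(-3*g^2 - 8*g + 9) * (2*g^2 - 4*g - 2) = -6*g^4 - 4*g^3 + 56*g^2 - 20*g - 18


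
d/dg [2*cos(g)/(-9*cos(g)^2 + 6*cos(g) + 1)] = 2*(9*sin(g)^2 - 10)*sin(g)/(9*sin(g)^2 + 6*cos(g) - 8)^2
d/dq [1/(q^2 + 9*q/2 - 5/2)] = 2*(-4*q - 9)/(2*q^2 + 9*q - 5)^2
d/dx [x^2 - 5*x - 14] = 2*x - 5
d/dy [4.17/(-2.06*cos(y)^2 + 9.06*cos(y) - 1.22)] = (37.7802 - 17.1804*cos(y))*sin(y)/(2.06*cos(y)^2 - 9.06*cos(y) + 1.22)^2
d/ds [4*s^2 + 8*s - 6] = 8*s + 8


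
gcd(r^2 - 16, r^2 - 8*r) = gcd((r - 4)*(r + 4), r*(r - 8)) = 1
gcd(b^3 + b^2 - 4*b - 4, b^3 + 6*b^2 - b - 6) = b + 1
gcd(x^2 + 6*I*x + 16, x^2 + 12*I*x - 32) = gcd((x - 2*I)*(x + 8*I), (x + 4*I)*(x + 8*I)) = x + 8*I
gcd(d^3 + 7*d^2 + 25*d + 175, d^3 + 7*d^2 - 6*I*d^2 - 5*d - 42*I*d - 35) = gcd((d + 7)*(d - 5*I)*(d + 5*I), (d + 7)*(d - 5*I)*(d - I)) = d^2 + d*(7 - 5*I) - 35*I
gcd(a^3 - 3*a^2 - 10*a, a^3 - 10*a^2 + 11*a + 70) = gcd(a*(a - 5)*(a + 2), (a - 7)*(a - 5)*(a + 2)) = a^2 - 3*a - 10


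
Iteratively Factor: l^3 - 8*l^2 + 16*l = (l)*(l^2 - 8*l + 16) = l*(l - 4)*(l - 4)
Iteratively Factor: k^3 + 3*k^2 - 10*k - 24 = (k + 2)*(k^2 + k - 12) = (k - 3)*(k + 2)*(k + 4)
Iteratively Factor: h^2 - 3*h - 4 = (h - 4)*(h + 1)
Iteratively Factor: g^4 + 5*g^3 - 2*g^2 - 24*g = (g + 4)*(g^3 + g^2 - 6*g) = (g - 2)*(g + 4)*(g^2 + 3*g) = g*(g - 2)*(g + 4)*(g + 3)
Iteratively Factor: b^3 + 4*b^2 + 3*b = (b + 1)*(b^2 + 3*b) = (b + 1)*(b + 3)*(b)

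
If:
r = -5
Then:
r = -5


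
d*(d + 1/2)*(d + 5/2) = d^3 + 3*d^2 + 5*d/4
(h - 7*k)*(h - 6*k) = h^2 - 13*h*k + 42*k^2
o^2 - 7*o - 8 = (o - 8)*(o + 1)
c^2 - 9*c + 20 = (c - 5)*(c - 4)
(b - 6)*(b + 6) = b^2 - 36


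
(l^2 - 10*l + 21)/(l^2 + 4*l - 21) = (l - 7)/(l + 7)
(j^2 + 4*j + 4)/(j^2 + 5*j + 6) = (j + 2)/(j + 3)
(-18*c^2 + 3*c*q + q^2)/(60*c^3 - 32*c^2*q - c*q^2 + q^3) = (-3*c + q)/(10*c^2 - 7*c*q + q^2)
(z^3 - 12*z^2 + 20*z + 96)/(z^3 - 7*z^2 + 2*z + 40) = (z^2 - 14*z + 48)/(z^2 - 9*z + 20)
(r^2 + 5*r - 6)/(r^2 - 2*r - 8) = (-r^2 - 5*r + 6)/(-r^2 + 2*r + 8)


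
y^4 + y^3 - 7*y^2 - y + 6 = (y - 2)*(y - 1)*(y + 1)*(y + 3)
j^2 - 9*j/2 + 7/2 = (j - 7/2)*(j - 1)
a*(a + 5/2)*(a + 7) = a^3 + 19*a^2/2 + 35*a/2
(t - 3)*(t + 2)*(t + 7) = t^3 + 6*t^2 - 13*t - 42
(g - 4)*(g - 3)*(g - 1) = g^3 - 8*g^2 + 19*g - 12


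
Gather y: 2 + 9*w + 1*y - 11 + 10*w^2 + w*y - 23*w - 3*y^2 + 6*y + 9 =10*w^2 - 14*w - 3*y^2 + y*(w + 7)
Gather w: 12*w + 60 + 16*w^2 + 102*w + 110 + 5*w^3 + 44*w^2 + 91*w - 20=5*w^3 + 60*w^2 + 205*w + 150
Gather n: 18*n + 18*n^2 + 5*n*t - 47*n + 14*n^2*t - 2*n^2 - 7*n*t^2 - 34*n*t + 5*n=n^2*(14*t + 16) + n*(-7*t^2 - 29*t - 24)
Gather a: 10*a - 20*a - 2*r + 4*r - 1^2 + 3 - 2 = -10*a + 2*r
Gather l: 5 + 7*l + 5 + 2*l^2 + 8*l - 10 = 2*l^2 + 15*l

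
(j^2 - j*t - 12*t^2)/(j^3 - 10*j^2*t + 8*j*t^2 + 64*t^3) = (-j - 3*t)/(-j^2 + 6*j*t + 16*t^2)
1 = 1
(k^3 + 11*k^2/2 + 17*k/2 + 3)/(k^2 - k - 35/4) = 2*(2*k^3 + 11*k^2 + 17*k + 6)/(4*k^2 - 4*k - 35)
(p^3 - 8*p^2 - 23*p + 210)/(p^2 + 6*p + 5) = (p^2 - 13*p + 42)/(p + 1)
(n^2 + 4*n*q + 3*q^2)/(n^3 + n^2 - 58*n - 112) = (n^2 + 4*n*q + 3*q^2)/(n^3 + n^2 - 58*n - 112)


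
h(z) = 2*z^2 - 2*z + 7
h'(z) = 4*z - 2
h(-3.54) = 39.14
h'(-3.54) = -16.16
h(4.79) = 43.31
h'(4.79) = 17.16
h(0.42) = 6.51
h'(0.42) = -0.32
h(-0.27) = 7.69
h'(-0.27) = -3.08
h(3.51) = 24.62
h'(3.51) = 12.04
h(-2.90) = 29.62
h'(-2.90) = -13.60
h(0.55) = 6.50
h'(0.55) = 0.20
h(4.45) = 37.70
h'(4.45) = 15.80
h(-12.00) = 319.00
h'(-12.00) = -50.00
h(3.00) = 19.00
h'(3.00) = 10.00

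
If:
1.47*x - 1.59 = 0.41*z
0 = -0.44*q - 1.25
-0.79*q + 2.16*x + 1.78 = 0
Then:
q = -2.84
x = -1.86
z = -10.56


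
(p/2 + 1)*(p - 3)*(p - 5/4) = p^3/2 - 9*p^2/8 - 19*p/8 + 15/4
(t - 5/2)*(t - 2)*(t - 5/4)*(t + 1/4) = t^4 - 11*t^3/2 + 147*t^2/16 - 115*t/32 - 25/16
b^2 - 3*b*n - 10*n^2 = (b - 5*n)*(b + 2*n)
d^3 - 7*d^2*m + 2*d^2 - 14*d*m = d*(d + 2)*(d - 7*m)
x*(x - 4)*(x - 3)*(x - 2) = x^4 - 9*x^3 + 26*x^2 - 24*x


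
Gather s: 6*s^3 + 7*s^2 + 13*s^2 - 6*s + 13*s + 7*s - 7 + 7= 6*s^3 + 20*s^2 + 14*s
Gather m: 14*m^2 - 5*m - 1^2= 14*m^2 - 5*m - 1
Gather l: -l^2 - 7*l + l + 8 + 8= -l^2 - 6*l + 16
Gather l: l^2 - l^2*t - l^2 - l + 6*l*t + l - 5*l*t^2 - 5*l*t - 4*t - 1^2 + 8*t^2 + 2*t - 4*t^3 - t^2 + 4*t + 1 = -l^2*t + l*(-5*t^2 + t) - 4*t^3 + 7*t^2 + 2*t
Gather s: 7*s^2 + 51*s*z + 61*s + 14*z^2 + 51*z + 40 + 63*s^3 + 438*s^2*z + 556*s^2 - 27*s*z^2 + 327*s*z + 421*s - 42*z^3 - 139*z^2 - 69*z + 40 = 63*s^3 + s^2*(438*z + 563) + s*(-27*z^2 + 378*z + 482) - 42*z^3 - 125*z^2 - 18*z + 80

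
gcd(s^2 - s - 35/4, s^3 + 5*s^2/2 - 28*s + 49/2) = s - 7/2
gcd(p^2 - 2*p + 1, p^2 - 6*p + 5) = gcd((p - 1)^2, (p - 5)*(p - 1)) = p - 1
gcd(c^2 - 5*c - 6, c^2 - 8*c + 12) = c - 6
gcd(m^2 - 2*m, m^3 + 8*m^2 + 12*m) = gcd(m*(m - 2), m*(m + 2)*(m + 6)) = m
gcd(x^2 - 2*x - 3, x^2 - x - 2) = x + 1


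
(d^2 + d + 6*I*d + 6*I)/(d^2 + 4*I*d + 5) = (d^2 + d + 6*I*d + 6*I)/(d^2 + 4*I*d + 5)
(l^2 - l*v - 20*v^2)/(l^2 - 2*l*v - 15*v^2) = (l + 4*v)/(l + 3*v)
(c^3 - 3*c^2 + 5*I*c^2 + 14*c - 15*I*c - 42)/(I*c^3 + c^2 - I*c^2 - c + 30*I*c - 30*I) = (-I*c^3 + c^2*(5 + 3*I) - c*(15 + 14*I) + 42*I)/(c^3 - c^2*(1 + I) + c*(30 + I) - 30)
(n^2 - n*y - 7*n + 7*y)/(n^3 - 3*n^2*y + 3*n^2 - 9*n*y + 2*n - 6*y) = (n^2 - n*y - 7*n + 7*y)/(n^3 - 3*n^2*y + 3*n^2 - 9*n*y + 2*n - 6*y)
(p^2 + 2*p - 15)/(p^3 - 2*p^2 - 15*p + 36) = (p + 5)/(p^2 + p - 12)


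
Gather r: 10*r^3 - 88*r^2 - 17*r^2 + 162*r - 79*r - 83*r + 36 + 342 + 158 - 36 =10*r^3 - 105*r^2 + 500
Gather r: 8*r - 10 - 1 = 8*r - 11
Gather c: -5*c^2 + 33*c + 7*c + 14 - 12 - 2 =-5*c^2 + 40*c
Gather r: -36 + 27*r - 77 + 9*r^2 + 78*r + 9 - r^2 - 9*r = 8*r^2 + 96*r - 104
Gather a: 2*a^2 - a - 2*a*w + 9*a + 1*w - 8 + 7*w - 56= 2*a^2 + a*(8 - 2*w) + 8*w - 64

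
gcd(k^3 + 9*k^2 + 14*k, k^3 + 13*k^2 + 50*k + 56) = k^2 + 9*k + 14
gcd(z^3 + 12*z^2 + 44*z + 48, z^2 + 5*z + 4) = z + 4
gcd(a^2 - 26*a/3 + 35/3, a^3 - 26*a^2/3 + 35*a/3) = a^2 - 26*a/3 + 35/3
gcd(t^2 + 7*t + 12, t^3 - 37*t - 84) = t^2 + 7*t + 12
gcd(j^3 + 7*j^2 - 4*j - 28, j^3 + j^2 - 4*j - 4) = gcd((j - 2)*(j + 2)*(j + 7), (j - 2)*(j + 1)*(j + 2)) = j^2 - 4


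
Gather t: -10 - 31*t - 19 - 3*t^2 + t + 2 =-3*t^2 - 30*t - 27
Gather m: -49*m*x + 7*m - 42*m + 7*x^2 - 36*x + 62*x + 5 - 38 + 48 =m*(-49*x - 35) + 7*x^2 + 26*x + 15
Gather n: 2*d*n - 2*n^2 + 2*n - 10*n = -2*n^2 + n*(2*d - 8)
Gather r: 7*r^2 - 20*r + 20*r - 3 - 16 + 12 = 7*r^2 - 7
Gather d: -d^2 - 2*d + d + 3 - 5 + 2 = -d^2 - d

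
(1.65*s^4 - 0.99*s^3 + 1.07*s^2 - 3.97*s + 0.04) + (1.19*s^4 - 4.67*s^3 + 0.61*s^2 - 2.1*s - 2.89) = 2.84*s^4 - 5.66*s^3 + 1.68*s^2 - 6.07*s - 2.85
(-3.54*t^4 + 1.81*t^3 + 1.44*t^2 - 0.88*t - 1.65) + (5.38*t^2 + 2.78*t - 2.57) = -3.54*t^4 + 1.81*t^3 + 6.82*t^2 + 1.9*t - 4.22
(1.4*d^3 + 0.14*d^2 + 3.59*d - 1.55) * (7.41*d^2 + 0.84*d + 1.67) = 10.374*d^5 + 2.2134*d^4 + 29.0575*d^3 - 8.2361*d^2 + 4.6933*d - 2.5885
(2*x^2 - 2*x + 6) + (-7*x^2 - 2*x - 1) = -5*x^2 - 4*x + 5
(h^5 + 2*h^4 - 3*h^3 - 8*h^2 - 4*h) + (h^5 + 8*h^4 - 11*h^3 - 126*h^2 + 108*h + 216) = 2*h^5 + 10*h^4 - 14*h^3 - 134*h^2 + 104*h + 216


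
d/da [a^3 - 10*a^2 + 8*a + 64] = 3*a^2 - 20*a + 8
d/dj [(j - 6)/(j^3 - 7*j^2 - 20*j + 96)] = (j^3 - 7*j^2 - 20*j + (j - 6)*(-3*j^2 + 14*j + 20) + 96)/(j^3 - 7*j^2 - 20*j + 96)^2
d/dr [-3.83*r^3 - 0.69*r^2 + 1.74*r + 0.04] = -11.49*r^2 - 1.38*r + 1.74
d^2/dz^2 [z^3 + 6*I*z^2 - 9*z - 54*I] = 6*z + 12*I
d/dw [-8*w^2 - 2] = -16*w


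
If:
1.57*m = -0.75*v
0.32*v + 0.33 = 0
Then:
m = 0.49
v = -1.03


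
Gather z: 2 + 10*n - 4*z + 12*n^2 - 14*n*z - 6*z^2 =12*n^2 + 10*n - 6*z^2 + z*(-14*n - 4) + 2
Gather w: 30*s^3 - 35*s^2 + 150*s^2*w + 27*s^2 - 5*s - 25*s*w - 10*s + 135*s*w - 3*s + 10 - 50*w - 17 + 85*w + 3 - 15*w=30*s^3 - 8*s^2 - 18*s + w*(150*s^2 + 110*s + 20) - 4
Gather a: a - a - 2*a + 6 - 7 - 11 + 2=-2*a - 10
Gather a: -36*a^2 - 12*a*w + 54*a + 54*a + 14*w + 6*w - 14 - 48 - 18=-36*a^2 + a*(108 - 12*w) + 20*w - 80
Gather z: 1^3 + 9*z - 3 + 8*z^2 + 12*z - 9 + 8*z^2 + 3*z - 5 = 16*z^2 + 24*z - 16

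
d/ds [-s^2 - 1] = -2*s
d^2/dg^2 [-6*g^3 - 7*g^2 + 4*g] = -36*g - 14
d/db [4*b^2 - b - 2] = 8*b - 1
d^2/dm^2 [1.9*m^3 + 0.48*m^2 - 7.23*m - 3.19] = 11.4*m + 0.96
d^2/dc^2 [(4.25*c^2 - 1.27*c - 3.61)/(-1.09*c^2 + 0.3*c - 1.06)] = (7.105427357601e-15*c^4 + 0.238274000000001*c^3 + 55.196946*c^2 - 15.886968*c - 16.435068)/(1.295029*c^6 - 1.06929*c^5 + 4.072458*c^4 - 2.10672*c^3 + 3.960372*c^2 - 1.01124*c + 1.191016)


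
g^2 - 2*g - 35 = (g - 7)*(g + 5)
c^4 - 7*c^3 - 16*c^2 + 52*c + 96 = (c - 8)*(c - 3)*(c + 2)^2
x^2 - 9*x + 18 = (x - 6)*(x - 3)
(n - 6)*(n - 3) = n^2 - 9*n + 18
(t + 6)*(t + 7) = t^2 + 13*t + 42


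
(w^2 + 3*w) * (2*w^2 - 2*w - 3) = 2*w^4 + 4*w^3 - 9*w^2 - 9*w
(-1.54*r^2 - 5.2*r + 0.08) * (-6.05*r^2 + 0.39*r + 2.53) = 9.317*r^4 + 30.8594*r^3 - 6.4082*r^2 - 13.1248*r + 0.2024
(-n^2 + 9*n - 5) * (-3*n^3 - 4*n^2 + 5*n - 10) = 3*n^5 - 23*n^4 - 26*n^3 + 75*n^2 - 115*n + 50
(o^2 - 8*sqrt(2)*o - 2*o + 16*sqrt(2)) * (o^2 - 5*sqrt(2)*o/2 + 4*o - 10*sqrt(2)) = o^4 - 21*sqrt(2)*o^3/2 + 2*o^3 - 21*sqrt(2)*o^2 + 32*o^2 + 80*o + 84*sqrt(2)*o - 320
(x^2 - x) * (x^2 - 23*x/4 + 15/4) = x^4 - 27*x^3/4 + 19*x^2/2 - 15*x/4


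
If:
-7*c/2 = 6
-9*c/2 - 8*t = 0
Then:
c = -12/7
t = 27/28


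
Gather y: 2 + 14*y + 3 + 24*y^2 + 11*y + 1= 24*y^2 + 25*y + 6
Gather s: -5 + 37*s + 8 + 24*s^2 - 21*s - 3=24*s^2 + 16*s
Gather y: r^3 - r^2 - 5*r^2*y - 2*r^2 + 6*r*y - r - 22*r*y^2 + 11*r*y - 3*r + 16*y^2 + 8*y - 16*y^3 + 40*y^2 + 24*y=r^3 - 3*r^2 - 4*r - 16*y^3 + y^2*(56 - 22*r) + y*(-5*r^2 + 17*r + 32)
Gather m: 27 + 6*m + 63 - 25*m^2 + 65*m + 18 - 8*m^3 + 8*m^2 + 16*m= -8*m^3 - 17*m^2 + 87*m + 108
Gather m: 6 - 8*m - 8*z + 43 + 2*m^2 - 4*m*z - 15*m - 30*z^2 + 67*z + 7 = 2*m^2 + m*(-4*z - 23) - 30*z^2 + 59*z + 56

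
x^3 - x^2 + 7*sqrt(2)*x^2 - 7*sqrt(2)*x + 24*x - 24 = (x - 1)*(x + 3*sqrt(2))*(x + 4*sqrt(2))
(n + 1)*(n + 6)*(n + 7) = n^3 + 14*n^2 + 55*n + 42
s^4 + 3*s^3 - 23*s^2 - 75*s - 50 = (s - 5)*(s + 1)*(s + 2)*(s + 5)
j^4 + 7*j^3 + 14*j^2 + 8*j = j*(j + 1)*(j + 2)*(j + 4)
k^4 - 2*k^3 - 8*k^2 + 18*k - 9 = (k - 3)*(k - 1)^2*(k + 3)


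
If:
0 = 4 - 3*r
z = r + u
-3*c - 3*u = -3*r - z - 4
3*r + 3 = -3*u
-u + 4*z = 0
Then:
No Solution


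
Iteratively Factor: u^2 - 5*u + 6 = (u - 2)*(u - 3)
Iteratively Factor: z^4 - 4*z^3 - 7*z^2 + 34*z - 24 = (z + 3)*(z^3 - 7*z^2 + 14*z - 8) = (z - 4)*(z + 3)*(z^2 - 3*z + 2) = (z - 4)*(z - 2)*(z + 3)*(z - 1)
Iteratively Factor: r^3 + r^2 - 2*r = (r)*(r^2 + r - 2) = r*(r - 1)*(r + 2)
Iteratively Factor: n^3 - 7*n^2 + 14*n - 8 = (n - 2)*(n^2 - 5*n + 4) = (n - 2)*(n - 1)*(n - 4)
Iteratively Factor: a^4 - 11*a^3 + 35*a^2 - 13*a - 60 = (a - 4)*(a^3 - 7*a^2 + 7*a + 15) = (a - 5)*(a - 4)*(a^2 - 2*a - 3) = (a - 5)*(a - 4)*(a + 1)*(a - 3)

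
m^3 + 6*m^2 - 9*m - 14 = (m - 2)*(m + 1)*(m + 7)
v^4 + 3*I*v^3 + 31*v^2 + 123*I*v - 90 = (v - 6*I)*(v + I)*(v + 3*I)*(v + 5*I)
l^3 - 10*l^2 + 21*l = l*(l - 7)*(l - 3)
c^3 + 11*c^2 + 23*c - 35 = (c - 1)*(c + 5)*(c + 7)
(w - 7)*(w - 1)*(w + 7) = w^3 - w^2 - 49*w + 49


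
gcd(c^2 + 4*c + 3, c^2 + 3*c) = c + 3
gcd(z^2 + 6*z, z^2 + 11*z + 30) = z + 6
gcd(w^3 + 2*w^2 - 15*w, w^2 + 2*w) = w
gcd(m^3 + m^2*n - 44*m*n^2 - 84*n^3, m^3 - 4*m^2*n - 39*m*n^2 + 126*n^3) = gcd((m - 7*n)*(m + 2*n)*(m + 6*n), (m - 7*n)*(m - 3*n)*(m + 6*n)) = m^2 - m*n - 42*n^2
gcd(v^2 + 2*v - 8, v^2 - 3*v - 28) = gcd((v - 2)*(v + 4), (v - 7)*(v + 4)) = v + 4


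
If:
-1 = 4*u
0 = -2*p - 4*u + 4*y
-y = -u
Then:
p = 0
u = -1/4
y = -1/4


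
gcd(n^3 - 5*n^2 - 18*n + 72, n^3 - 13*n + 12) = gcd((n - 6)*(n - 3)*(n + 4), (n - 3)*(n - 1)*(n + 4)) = n^2 + n - 12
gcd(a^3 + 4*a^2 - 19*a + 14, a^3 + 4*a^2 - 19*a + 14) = a^3 + 4*a^2 - 19*a + 14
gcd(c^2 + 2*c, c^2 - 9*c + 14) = 1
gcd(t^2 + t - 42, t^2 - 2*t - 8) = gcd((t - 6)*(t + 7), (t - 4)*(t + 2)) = 1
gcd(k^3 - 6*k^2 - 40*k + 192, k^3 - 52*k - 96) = k^2 - 2*k - 48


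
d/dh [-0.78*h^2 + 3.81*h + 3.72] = 3.81 - 1.56*h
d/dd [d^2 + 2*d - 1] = 2*d + 2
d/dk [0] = 0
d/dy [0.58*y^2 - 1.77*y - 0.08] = 1.16*y - 1.77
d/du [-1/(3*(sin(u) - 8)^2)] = 2*cos(u)/(3*(sin(u) - 8)^3)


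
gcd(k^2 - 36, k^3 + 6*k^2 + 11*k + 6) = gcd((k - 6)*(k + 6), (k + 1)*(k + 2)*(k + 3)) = 1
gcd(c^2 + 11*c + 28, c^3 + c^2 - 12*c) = c + 4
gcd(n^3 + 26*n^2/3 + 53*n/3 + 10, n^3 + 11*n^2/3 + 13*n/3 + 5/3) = n^2 + 8*n/3 + 5/3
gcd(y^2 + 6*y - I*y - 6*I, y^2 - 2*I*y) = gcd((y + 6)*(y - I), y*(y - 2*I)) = 1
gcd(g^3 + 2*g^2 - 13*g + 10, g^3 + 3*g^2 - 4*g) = g - 1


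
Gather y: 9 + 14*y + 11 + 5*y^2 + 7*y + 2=5*y^2 + 21*y + 22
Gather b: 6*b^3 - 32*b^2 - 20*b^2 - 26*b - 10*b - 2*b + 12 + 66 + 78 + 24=6*b^3 - 52*b^2 - 38*b + 180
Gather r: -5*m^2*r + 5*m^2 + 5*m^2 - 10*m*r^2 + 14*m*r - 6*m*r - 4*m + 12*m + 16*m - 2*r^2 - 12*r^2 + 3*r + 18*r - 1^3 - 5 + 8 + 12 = 10*m^2 + 24*m + r^2*(-10*m - 14) + r*(-5*m^2 + 8*m + 21) + 14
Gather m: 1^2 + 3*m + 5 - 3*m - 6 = 0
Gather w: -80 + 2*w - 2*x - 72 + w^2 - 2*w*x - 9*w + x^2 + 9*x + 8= w^2 + w*(-2*x - 7) + x^2 + 7*x - 144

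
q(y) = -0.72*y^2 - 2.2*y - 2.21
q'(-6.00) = 6.44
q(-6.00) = -14.93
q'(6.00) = -10.84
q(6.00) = -41.33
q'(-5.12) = 5.17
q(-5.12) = -9.82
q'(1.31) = -4.09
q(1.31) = -6.33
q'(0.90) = -3.50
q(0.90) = -4.77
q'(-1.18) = -0.50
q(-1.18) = -0.62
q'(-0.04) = -2.14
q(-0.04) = -2.12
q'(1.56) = -4.45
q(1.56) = -7.39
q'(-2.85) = 1.90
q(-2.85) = -1.79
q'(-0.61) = -1.32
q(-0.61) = -1.14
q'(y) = -1.44*y - 2.2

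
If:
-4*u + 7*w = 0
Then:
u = 7*w/4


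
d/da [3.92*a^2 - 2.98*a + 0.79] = 7.84*a - 2.98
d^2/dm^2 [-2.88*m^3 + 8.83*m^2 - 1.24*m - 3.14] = 17.66 - 17.28*m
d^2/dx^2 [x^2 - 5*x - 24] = 2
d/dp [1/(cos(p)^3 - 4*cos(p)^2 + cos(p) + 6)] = (3*cos(p)^2 - 8*cos(p) + 1)*sin(p)/(cos(p)^3 - 4*cos(p)^2 + cos(p) + 6)^2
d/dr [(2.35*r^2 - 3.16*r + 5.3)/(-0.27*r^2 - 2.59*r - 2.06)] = (-6.9397*r^2 - 6.82*r + 20.2366)/(0.0729*r^4 + 1.3986*r^3 + 7.8205*r^2 + 10.6708*r + 4.2436)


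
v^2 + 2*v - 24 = (v - 4)*(v + 6)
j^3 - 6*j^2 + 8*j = j*(j - 4)*(j - 2)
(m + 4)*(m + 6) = m^2 + 10*m + 24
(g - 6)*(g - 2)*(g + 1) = g^3 - 7*g^2 + 4*g + 12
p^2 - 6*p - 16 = (p - 8)*(p + 2)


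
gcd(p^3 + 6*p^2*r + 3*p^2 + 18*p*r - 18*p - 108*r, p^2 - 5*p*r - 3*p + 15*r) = p - 3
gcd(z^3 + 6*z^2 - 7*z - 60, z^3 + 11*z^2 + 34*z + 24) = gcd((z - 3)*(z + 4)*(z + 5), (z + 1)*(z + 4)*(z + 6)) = z + 4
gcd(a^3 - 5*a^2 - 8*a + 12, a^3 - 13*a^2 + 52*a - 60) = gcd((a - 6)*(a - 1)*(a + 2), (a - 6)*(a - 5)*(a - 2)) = a - 6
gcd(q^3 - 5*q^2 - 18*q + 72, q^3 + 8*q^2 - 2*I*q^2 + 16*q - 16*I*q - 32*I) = q + 4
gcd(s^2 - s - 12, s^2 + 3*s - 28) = s - 4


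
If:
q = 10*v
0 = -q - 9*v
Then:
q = 0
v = 0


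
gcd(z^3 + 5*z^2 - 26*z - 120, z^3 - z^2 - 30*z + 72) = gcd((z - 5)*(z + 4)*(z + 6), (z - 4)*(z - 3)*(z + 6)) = z + 6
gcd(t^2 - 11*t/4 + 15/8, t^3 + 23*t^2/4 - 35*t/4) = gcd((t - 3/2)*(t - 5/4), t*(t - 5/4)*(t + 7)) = t - 5/4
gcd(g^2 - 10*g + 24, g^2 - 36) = g - 6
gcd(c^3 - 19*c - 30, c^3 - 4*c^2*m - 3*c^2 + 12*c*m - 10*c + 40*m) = c^2 - 3*c - 10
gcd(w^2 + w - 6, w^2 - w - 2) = w - 2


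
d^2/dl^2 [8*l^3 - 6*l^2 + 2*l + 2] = 48*l - 12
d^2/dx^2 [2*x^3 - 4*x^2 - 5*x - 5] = 12*x - 8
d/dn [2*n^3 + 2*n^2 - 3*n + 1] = 6*n^2 + 4*n - 3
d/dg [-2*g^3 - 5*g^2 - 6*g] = -6*g^2 - 10*g - 6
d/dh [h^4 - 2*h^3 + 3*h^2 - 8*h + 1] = 4*h^3 - 6*h^2 + 6*h - 8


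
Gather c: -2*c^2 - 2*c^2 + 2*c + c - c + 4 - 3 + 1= -4*c^2 + 2*c + 2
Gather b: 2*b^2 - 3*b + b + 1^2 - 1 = 2*b^2 - 2*b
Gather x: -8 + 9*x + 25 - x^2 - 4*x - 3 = -x^2 + 5*x + 14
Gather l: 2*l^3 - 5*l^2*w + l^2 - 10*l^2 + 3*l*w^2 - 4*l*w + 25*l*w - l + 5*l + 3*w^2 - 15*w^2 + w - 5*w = 2*l^3 + l^2*(-5*w - 9) + l*(3*w^2 + 21*w + 4) - 12*w^2 - 4*w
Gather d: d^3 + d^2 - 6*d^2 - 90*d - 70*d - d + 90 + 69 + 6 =d^3 - 5*d^2 - 161*d + 165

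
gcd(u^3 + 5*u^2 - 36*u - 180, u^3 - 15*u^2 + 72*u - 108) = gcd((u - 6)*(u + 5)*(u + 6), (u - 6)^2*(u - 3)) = u - 6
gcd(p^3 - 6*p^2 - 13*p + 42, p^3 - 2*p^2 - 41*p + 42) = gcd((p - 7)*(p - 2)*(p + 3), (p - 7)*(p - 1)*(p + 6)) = p - 7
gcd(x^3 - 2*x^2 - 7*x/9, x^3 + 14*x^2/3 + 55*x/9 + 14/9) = x + 1/3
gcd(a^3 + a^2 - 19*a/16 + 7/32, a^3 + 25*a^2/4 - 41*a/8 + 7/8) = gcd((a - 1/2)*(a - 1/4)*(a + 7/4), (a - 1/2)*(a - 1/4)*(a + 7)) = a^2 - 3*a/4 + 1/8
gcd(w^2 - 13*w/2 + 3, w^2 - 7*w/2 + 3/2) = w - 1/2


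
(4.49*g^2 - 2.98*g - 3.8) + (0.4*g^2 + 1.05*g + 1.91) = 4.89*g^2 - 1.93*g - 1.89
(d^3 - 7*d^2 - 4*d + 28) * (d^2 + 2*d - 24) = d^5 - 5*d^4 - 42*d^3 + 188*d^2 + 152*d - 672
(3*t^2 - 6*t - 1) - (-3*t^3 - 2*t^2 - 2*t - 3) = 3*t^3 + 5*t^2 - 4*t + 2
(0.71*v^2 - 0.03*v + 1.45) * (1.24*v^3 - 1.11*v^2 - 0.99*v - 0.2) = 0.8804*v^5 - 0.8253*v^4 + 1.1284*v^3 - 1.7218*v^2 - 1.4295*v - 0.29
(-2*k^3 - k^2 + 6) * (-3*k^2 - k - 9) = 6*k^5 + 5*k^4 + 19*k^3 - 9*k^2 - 6*k - 54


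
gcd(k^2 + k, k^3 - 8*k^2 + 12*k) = k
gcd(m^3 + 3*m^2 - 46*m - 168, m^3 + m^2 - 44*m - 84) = m^2 - m - 42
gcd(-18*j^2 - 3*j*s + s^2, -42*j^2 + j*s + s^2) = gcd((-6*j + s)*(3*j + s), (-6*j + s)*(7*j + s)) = -6*j + s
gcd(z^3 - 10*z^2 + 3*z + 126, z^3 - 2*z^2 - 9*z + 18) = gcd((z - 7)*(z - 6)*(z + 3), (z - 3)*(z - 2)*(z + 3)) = z + 3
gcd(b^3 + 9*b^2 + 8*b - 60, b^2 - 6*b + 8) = b - 2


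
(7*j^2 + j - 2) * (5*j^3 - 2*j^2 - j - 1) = 35*j^5 - 9*j^4 - 19*j^3 - 4*j^2 + j + 2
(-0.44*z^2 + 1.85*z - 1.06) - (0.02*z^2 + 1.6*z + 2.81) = -0.46*z^2 + 0.25*z - 3.87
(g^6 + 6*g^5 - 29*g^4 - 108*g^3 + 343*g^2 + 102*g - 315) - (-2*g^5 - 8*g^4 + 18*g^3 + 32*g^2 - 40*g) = g^6 + 8*g^5 - 21*g^4 - 126*g^3 + 311*g^2 + 142*g - 315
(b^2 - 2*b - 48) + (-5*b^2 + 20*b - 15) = -4*b^2 + 18*b - 63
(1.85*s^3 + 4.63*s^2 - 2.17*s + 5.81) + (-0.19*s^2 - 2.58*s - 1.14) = 1.85*s^3 + 4.44*s^2 - 4.75*s + 4.67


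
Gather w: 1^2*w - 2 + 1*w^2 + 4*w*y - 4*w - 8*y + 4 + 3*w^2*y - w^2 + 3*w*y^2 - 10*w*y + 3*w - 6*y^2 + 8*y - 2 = 3*w^2*y + w*(3*y^2 - 6*y) - 6*y^2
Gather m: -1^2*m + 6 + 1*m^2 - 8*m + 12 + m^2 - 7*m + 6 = 2*m^2 - 16*m + 24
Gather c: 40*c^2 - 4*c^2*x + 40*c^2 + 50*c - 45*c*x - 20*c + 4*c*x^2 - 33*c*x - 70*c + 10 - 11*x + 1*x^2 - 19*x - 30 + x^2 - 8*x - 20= c^2*(80 - 4*x) + c*(4*x^2 - 78*x - 40) + 2*x^2 - 38*x - 40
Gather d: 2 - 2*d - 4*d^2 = -4*d^2 - 2*d + 2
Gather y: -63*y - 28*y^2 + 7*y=-28*y^2 - 56*y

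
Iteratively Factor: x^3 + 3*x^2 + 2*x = (x)*(x^2 + 3*x + 2) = x*(x + 1)*(x + 2)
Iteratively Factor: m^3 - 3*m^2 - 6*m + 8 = (m + 2)*(m^2 - 5*m + 4) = (m - 1)*(m + 2)*(m - 4)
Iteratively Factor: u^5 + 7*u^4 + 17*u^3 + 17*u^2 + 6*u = (u + 2)*(u^4 + 5*u^3 + 7*u^2 + 3*u) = (u + 2)*(u + 3)*(u^3 + 2*u^2 + u) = u*(u + 2)*(u + 3)*(u^2 + 2*u + 1) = u*(u + 1)*(u + 2)*(u + 3)*(u + 1)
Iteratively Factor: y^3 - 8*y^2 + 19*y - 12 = (y - 3)*(y^2 - 5*y + 4) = (y - 3)*(y - 1)*(y - 4)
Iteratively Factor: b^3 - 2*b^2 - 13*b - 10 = (b - 5)*(b^2 + 3*b + 2) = (b - 5)*(b + 1)*(b + 2)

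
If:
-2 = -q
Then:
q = 2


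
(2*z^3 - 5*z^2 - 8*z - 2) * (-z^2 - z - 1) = -2*z^5 + 3*z^4 + 11*z^3 + 15*z^2 + 10*z + 2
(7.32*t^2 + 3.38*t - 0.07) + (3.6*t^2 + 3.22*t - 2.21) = 10.92*t^2 + 6.6*t - 2.28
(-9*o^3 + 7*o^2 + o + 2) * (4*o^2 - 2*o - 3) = -36*o^5 + 46*o^4 + 17*o^3 - 15*o^2 - 7*o - 6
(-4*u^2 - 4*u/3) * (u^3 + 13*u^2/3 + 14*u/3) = -4*u^5 - 56*u^4/3 - 220*u^3/9 - 56*u^2/9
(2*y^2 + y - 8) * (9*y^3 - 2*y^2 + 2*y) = 18*y^5 + 5*y^4 - 70*y^3 + 18*y^2 - 16*y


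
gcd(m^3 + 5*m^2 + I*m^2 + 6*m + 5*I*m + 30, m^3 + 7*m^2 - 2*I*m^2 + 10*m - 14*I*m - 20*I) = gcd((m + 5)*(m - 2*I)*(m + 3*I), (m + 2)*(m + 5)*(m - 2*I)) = m^2 + m*(5 - 2*I) - 10*I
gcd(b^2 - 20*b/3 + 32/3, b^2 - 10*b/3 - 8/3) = b - 4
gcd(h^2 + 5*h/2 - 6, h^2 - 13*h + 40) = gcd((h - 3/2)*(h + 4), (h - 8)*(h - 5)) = 1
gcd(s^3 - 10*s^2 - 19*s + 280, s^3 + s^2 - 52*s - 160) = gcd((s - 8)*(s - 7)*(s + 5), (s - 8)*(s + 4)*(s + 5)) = s^2 - 3*s - 40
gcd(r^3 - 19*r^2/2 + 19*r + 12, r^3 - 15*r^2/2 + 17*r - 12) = r - 4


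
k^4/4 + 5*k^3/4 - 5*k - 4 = (k/4 + 1)*(k - 2)*(k + 1)*(k + 2)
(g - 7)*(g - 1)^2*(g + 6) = g^4 - 3*g^3 - 39*g^2 + 83*g - 42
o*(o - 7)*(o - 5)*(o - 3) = o^4 - 15*o^3 + 71*o^2 - 105*o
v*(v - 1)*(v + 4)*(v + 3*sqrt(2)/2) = v^4 + 3*sqrt(2)*v^3/2 + 3*v^3 - 4*v^2 + 9*sqrt(2)*v^2/2 - 6*sqrt(2)*v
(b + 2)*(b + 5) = b^2 + 7*b + 10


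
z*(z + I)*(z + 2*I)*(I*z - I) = I*z^4 - 3*z^3 - I*z^3 + 3*z^2 - 2*I*z^2 + 2*I*z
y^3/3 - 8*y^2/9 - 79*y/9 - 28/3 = (y/3 + 1)*(y - 7)*(y + 4/3)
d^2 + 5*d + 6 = (d + 2)*(d + 3)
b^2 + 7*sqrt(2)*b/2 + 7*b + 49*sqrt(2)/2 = (b + 7)*(b + 7*sqrt(2)/2)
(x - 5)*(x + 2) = x^2 - 3*x - 10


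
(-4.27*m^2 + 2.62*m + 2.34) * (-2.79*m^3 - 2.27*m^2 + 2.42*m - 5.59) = 11.9133*m^5 + 2.3831*m^4 - 22.8094*m^3 + 24.8979*m^2 - 8.983*m - 13.0806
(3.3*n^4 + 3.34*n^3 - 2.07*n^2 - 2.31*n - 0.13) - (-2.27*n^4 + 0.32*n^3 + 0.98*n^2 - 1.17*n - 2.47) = 5.57*n^4 + 3.02*n^3 - 3.05*n^2 - 1.14*n + 2.34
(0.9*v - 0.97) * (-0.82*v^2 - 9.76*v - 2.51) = -0.738*v^3 - 7.9886*v^2 + 7.2082*v + 2.4347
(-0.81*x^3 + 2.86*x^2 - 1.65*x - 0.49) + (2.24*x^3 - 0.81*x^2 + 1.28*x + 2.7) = 1.43*x^3 + 2.05*x^2 - 0.37*x + 2.21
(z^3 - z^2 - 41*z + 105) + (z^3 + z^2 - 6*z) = 2*z^3 - 47*z + 105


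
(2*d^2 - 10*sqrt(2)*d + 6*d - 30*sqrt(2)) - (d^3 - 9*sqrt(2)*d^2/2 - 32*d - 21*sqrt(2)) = -d^3 + 2*d^2 + 9*sqrt(2)*d^2/2 - 10*sqrt(2)*d + 38*d - 9*sqrt(2)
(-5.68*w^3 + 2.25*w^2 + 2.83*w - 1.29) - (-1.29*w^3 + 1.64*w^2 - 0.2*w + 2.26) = -4.39*w^3 + 0.61*w^2 + 3.03*w - 3.55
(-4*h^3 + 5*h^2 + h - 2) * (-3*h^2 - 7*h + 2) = 12*h^5 + 13*h^4 - 46*h^3 + 9*h^2 + 16*h - 4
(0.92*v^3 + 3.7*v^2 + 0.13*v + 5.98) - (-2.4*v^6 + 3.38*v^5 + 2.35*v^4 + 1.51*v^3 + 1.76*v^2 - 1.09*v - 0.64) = 2.4*v^6 - 3.38*v^5 - 2.35*v^4 - 0.59*v^3 + 1.94*v^2 + 1.22*v + 6.62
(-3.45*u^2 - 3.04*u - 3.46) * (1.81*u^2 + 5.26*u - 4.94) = -6.2445*u^4 - 23.6494*u^3 - 5.21*u^2 - 3.182*u + 17.0924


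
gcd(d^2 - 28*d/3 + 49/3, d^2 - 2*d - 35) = d - 7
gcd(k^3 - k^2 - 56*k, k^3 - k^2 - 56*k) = k^3 - k^2 - 56*k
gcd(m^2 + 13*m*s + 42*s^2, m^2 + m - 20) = 1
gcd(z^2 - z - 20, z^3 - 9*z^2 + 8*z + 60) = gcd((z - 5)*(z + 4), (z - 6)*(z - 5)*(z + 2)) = z - 5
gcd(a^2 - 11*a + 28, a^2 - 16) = a - 4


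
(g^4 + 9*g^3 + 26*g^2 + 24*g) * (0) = 0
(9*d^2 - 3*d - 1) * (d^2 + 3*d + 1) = 9*d^4 + 24*d^3 - d^2 - 6*d - 1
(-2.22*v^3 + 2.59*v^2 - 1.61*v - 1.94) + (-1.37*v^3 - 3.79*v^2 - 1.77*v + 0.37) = -3.59*v^3 - 1.2*v^2 - 3.38*v - 1.57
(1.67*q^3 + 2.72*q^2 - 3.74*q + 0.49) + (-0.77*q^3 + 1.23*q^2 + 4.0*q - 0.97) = 0.9*q^3 + 3.95*q^2 + 0.26*q - 0.48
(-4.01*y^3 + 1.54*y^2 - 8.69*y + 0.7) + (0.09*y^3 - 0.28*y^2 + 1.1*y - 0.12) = -3.92*y^3 + 1.26*y^2 - 7.59*y + 0.58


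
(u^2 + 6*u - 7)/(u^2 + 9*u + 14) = (u - 1)/(u + 2)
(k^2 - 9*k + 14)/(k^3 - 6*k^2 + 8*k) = (k - 7)/(k*(k - 4))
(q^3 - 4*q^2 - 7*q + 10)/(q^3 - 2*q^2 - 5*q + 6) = (q - 5)/(q - 3)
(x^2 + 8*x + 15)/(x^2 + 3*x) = (x + 5)/x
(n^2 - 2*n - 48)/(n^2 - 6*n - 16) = (n + 6)/(n + 2)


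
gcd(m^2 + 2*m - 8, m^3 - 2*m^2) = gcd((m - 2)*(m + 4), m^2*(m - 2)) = m - 2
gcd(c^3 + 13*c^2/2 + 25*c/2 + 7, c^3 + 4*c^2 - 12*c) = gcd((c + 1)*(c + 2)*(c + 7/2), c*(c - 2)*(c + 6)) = 1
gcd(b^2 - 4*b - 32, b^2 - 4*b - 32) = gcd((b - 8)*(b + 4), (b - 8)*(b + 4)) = b^2 - 4*b - 32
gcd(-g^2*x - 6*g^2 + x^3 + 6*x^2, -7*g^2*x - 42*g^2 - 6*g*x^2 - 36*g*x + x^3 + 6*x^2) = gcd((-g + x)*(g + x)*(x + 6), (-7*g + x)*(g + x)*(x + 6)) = g*x + 6*g + x^2 + 6*x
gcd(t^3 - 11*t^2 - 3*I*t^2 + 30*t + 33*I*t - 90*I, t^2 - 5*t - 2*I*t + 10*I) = t - 5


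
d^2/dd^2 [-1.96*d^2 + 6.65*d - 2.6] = -3.92000000000000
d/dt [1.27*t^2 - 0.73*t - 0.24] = 2.54*t - 0.73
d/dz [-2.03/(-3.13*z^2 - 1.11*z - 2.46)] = (-12.7078*z - 2.2533)/(3.13*z^2 + 1.11*z + 2.46)^2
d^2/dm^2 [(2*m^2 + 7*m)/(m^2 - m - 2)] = 6*(3*m^3 + 4*m^2 + 14*m - 2)/(m^6 - 3*m^5 - 3*m^4 + 11*m^3 + 6*m^2 - 12*m - 8)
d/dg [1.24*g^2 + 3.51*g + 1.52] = 2.48*g + 3.51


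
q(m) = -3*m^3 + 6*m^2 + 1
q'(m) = -9*m^2 + 12*m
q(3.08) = -29.74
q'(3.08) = -48.42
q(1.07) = 4.19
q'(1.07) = 2.54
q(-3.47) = 198.59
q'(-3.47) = -150.01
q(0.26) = 1.35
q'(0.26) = 2.51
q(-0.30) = 1.62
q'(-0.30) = -4.41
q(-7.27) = 1470.84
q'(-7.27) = -562.92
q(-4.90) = 498.01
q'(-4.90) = -274.89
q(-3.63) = 223.56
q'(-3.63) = -162.15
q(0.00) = 1.00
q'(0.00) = 0.00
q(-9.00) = 2674.00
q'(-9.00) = -837.00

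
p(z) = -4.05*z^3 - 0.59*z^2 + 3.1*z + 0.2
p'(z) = -12.15*z^2 - 1.18*z + 3.1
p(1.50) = -10.15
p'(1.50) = -26.01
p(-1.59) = 10.06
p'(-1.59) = -25.74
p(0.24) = 0.85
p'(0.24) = 2.12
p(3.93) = -242.56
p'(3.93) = -189.19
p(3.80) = -218.77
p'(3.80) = -176.83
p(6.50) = -1116.81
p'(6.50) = -517.91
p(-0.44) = -0.93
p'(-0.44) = 1.27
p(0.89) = -0.36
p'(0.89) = -7.57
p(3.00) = -105.16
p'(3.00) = -109.79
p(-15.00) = 13489.70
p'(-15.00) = -2712.95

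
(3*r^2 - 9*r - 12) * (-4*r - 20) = -12*r^3 - 24*r^2 + 228*r + 240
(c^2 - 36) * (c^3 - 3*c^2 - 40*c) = c^5 - 3*c^4 - 76*c^3 + 108*c^2 + 1440*c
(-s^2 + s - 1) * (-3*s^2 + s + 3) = 3*s^4 - 4*s^3 + s^2 + 2*s - 3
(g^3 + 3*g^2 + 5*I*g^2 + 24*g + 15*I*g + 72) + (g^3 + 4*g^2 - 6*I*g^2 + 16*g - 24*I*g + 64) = 2*g^3 + 7*g^2 - I*g^2 + 40*g - 9*I*g + 136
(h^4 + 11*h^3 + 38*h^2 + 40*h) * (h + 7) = h^5 + 18*h^4 + 115*h^3 + 306*h^2 + 280*h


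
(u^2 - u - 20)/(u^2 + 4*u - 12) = (u^2 - u - 20)/(u^2 + 4*u - 12)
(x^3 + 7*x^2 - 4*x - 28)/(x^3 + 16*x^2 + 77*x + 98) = (x - 2)/(x + 7)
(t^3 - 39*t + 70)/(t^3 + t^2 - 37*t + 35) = (t - 2)/(t - 1)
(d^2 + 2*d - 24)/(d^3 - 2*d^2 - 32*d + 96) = 1/(d - 4)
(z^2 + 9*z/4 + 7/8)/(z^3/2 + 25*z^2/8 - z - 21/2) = (8*z^2 + 18*z + 7)/(4*z^3 + 25*z^2 - 8*z - 84)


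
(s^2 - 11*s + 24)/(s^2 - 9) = (s - 8)/(s + 3)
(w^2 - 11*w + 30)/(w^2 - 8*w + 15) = (w - 6)/(w - 3)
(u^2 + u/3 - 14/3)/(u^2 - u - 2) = (u + 7/3)/(u + 1)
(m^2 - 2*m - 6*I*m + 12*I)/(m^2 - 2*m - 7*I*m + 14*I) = (m - 6*I)/(m - 7*I)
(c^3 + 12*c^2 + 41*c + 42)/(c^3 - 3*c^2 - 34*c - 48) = (c + 7)/(c - 8)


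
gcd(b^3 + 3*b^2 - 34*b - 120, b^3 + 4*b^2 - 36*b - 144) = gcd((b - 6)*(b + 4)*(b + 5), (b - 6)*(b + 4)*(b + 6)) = b^2 - 2*b - 24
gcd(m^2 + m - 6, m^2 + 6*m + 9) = m + 3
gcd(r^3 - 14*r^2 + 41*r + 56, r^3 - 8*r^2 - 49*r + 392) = r^2 - 15*r + 56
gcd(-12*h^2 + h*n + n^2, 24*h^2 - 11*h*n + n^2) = 3*h - n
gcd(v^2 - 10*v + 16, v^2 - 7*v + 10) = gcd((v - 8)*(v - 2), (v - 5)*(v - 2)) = v - 2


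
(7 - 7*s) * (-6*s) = 42*s^2 - 42*s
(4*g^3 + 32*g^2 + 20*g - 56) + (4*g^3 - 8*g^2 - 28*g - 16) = 8*g^3 + 24*g^2 - 8*g - 72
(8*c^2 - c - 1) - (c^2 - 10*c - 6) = 7*c^2 + 9*c + 5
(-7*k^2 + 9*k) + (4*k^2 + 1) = -3*k^2 + 9*k + 1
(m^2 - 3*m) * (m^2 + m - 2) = m^4 - 2*m^3 - 5*m^2 + 6*m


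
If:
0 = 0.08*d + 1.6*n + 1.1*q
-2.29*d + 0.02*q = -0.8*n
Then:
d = -0.227467811158798*q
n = -0.67612660944206*q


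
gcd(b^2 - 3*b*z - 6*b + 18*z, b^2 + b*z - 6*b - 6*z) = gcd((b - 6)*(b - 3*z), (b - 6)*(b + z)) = b - 6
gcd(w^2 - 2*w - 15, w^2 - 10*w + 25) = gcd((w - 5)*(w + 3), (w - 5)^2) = w - 5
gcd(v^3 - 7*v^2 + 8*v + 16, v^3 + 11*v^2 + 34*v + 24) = v + 1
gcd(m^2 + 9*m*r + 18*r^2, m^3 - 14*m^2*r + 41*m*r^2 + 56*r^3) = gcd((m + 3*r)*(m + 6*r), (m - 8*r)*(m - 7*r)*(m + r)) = 1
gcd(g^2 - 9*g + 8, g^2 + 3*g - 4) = g - 1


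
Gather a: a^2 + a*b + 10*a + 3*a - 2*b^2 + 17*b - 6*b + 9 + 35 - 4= a^2 + a*(b + 13) - 2*b^2 + 11*b + 40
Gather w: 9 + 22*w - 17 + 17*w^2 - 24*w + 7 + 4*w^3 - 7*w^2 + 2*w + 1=4*w^3 + 10*w^2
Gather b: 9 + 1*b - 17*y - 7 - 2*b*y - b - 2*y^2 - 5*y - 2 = -2*b*y - 2*y^2 - 22*y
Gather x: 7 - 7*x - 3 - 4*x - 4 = -11*x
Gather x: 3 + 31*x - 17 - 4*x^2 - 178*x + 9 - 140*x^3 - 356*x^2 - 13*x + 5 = -140*x^3 - 360*x^2 - 160*x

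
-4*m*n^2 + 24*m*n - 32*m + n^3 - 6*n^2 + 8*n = (-4*m + n)*(n - 4)*(n - 2)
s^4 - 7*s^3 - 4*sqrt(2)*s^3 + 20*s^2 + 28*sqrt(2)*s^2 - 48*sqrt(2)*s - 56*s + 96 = (s - 4)*(s - 3)*(s - 2*sqrt(2))^2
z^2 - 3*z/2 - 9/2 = (z - 3)*(z + 3/2)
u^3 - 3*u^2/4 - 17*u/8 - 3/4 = (u - 2)*(u + 1/2)*(u + 3/4)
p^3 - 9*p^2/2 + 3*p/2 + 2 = (p - 4)*(p - 1)*(p + 1/2)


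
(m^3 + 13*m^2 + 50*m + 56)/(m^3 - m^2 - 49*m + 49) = (m^2 + 6*m + 8)/(m^2 - 8*m + 7)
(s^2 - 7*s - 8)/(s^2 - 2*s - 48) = (s + 1)/(s + 6)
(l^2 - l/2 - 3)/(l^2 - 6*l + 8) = (l + 3/2)/(l - 4)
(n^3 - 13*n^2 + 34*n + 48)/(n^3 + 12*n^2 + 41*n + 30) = (n^2 - 14*n + 48)/(n^2 + 11*n + 30)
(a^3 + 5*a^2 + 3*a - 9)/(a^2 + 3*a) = a + 2 - 3/a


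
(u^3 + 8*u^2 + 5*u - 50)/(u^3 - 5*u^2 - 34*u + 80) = (u + 5)/(u - 8)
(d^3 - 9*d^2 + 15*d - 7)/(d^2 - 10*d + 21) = (d^2 - 2*d + 1)/(d - 3)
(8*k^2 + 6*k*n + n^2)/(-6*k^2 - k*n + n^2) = (-4*k - n)/(3*k - n)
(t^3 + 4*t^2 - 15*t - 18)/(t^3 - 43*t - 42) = (t - 3)/(t - 7)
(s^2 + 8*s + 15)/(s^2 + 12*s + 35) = (s + 3)/(s + 7)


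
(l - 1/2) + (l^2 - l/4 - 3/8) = l^2 + 3*l/4 - 7/8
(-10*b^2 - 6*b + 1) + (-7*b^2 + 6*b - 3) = -17*b^2 - 2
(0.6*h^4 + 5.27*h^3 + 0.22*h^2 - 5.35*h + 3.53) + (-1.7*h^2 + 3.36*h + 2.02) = 0.6*h^4 + 5.27*h^3 - 1.48*h^2 - 1.99*h + 5.55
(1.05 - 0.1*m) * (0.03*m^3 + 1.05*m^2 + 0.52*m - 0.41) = -0.003*m^4 - 0.0735*m^3 + 1.0505*m^2 + 0.587*m - 0.4305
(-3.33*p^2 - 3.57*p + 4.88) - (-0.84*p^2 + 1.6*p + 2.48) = -2.49*p^2 - 5.17*p + 2.4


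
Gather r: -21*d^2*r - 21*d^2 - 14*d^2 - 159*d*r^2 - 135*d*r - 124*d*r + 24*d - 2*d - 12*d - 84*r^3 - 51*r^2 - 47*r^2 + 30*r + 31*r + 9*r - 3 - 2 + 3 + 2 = -35*d^2 + 10*d - 84*r^3 + r^2*(-159*d - 98) + r*(-21*d^2 - 259*d + 70)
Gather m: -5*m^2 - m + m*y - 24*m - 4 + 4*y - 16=-5*m^2 + m*(y - 25) + 4*y - 20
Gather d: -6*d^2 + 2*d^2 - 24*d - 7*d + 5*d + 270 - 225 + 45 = -4*d^2 - 26*d + 90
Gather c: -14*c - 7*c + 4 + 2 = 6 - 21*c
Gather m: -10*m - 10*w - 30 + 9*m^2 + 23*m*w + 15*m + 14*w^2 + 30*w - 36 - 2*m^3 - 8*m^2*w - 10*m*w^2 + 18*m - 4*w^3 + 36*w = -2*m^3 + m^2*(9 - 8*w) + m*(-10*w^2 + 23*w + 23) - 4*w^3 + 14*w^2 + 56*w - 66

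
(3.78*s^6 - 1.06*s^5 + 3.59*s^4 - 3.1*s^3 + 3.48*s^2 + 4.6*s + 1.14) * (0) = 0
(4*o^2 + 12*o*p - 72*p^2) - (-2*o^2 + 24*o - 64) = 6*o^2 + 12*o*p - 24*o - 72*p^2 + 64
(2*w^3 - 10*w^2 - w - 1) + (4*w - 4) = 2*w^3 - 10*w^2 + 3*w - 5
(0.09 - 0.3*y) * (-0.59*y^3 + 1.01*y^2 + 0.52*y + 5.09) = 0.177*y^4 - 0.3561*y^3 - 0.0651*y^2 - 1.4802*y + 0.4581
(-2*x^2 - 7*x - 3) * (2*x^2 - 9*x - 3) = -4*x^4 + 4*x^3 + 63*x^2 + 48*x + 9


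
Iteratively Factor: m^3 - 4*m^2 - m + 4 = (m - 1)*(m^2 - 3*m - 4) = (m - 1)*(m + 1)*(m - 4)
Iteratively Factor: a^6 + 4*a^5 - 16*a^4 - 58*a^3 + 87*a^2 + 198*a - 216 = (a + 3)*(a^5 + a^4 - 19*a^3 - a^2 + 90*a - 72) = (a + 3)*(a + 4)*(a^4 - 3*a^3 - 7*a^2 + 27*a - 18) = (a - 1)*(a + 3)*(a + 4)*(a^3 - 2*a^2 - 9*a + 18) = (a - 1)*(a + 3)^2*(a + 4)*(a^2 - 5*a + 6) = (a - 2)*(a - 1)*(a + 3)^2*(a + 4)*(a - 3)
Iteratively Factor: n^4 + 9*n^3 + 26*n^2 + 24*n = (n + 4)*(n^3 + 5*n^2 + 6*n) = (n + 2)*(n + 4)*(n^2 + 3*n) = (n + 2)*(n + 3)*(n + 4)*(n)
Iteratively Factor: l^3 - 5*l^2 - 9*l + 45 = (l - 3)*(l^2 - 2*l - 15) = (l - 3)*(l + 3)*(l - 5)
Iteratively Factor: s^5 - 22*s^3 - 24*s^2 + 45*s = (s + 3)*(s^4 - 3*s^3 - 13*s^2 + 15*s) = (s + 3)^2*(s^3 - 6*s^2 + 5*s) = s*(s + 3)^2*(s^2 - 6*s + 5) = s*(s - 5)*(s + 3)^2*(s - 1)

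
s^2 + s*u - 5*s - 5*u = (s - 5)*(s + u)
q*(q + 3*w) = q^2 + 3*q*w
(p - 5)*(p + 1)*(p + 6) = p^3 + 2*p^2 - 29*p - 30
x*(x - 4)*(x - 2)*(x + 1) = x^4 - 5*x^3 + 2*x^2 + 8*x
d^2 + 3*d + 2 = (d + 1)*(d + 2)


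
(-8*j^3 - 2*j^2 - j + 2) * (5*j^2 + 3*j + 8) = -40*j^5 - 34*j^4 - 75*j^3 - 9*j^2 - 2*j + 16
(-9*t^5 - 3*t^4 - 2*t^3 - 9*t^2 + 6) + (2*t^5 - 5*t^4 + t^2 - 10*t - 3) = -7*t^5 - 8*t^4 - 2*t^3 - 8*t^2 - 10*t + 3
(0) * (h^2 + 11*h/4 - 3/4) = 0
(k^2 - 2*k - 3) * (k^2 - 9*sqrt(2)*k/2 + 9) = k^4 - 9*sqrt(2)*k^3/2 - 2*k^3 + 6*k^2 + 9*sqrt(2)*k^2 - 18*k + 27*sqrt(2)*k/2 - 27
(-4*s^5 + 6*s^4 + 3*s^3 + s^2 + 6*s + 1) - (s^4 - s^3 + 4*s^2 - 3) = -4*s^5 + 5*s^4 + 4*s^3 - 3*s^2 + 6*s + 4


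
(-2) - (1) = -3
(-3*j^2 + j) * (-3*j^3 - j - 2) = 9*j^5 - 3*j^4 + 3*j^3 + 5*j^2 - 2*j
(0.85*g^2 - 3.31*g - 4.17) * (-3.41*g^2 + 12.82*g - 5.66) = -2.8985*g^4 + 22.1841*g^3 - 33.0255*g^2 - 34.7248*g + 23.6022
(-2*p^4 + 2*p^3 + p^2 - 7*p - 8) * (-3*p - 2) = 6*p^5 - 2*p^4 - 7*p^3 + 19*p^2 + 38*p + 16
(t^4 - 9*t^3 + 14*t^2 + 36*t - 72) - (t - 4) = t^4 - 9*t^3 + 14*t^2 + 35*t - 68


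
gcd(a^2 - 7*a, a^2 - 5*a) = a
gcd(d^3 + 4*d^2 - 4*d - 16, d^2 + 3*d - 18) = 1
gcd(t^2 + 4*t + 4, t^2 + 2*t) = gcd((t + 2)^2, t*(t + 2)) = t + 2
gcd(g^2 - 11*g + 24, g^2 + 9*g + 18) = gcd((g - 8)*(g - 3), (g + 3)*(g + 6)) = 1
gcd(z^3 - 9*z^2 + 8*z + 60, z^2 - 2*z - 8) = z + 2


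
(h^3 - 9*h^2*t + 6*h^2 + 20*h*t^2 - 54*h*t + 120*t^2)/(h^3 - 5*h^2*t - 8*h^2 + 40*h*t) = (h^2 - 4*h*t + 6*h - 24*t)/(h*(h - 8))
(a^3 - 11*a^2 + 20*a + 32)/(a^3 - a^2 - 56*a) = (a^2 - 3*a - 4)/(a*(a + 7))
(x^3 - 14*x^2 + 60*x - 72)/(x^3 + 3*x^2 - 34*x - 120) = (x^2 - 8*x + 12)/(x^2 + 9*x + 20)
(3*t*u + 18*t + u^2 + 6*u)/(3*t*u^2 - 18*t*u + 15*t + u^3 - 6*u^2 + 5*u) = (u + 6)/(u^2 - 6*u + 5)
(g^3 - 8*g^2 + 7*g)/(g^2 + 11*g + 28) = g*(g^2 - 8*g + 7)/(g^2 + 11*g + 28)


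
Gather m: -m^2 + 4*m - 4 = -m^2 + 4*m - 4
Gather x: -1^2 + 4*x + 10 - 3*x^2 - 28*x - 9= -3*x^2 - 24*x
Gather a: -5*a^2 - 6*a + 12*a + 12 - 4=-5*a^2 + 6*a + 8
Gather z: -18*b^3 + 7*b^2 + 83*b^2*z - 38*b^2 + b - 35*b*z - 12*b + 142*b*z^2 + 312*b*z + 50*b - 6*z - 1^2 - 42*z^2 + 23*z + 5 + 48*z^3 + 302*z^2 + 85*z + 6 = -18*b^3 - 31*b^2 + 39*b + 48*z^3 + z^2*(142*b + 260) + z*(83*b^2 + 277*b + 102) + 10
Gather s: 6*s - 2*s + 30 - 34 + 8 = 4*s + 4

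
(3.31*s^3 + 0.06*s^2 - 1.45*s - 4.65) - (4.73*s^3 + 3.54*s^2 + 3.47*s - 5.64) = -1.42*s^3 - 3.48*s^2 - 4.92*s + 0.989999999999999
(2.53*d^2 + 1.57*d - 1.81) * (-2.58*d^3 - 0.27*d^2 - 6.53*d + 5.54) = -6.5274*d^5 - 4.7337*d^4 - 12.275*d^3 + 4.2528*d^2 + 20.5171*d - 10.0274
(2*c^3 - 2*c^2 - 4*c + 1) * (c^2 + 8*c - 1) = 2*c^5 + 14*c^4 - 22*c^3 - 29*c^2 + 12*c - 1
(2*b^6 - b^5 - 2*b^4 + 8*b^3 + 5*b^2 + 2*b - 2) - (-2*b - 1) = 2*b^6 - b^5 - 2*b^4 + 8*b^3 + 5*b^2 + 4*b - 1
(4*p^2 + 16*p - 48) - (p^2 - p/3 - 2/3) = 3*p^2 + 49*p/3 - 142/3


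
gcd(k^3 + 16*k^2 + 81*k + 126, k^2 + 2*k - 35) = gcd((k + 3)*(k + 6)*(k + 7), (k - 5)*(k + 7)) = k + 7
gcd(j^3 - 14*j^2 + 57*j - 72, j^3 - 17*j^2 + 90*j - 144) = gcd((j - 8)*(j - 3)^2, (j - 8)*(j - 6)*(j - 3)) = j^2 - 11*j + 24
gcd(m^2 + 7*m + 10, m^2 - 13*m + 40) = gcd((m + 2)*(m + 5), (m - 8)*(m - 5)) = 1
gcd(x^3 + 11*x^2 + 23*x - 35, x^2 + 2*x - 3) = x - 1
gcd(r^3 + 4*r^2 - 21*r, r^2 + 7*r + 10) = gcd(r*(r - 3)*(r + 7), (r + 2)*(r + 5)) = 1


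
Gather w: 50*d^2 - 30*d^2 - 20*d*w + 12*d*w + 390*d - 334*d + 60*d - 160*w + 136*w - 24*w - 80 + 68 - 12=20*d^2 + 116*d + w*(-8*d - 48) - 24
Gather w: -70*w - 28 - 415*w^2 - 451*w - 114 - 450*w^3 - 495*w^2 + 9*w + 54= -450*w^3 - 910*w^2 - 512*w - 88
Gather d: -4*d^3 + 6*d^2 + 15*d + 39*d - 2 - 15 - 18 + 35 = -4*d^3 + 6*d^2 + 54*d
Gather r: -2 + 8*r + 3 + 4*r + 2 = 12*r + 3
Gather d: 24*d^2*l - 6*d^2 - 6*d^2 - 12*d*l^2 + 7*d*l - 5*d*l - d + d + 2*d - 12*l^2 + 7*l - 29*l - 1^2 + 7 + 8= d^2*(24*l - 12) + d*(-12*l^2 + 2*l + 2) - 12*l^2 - 22*l + 14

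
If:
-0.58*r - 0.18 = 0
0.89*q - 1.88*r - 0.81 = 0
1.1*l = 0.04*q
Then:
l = 0.01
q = 0.25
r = -0.31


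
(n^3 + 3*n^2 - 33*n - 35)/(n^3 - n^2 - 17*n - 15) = (n + 7)/(n + 3)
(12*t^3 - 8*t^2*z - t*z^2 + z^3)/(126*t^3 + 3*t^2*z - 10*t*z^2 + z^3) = (4*t^2 - 4*t*z + z^2)/(42*t^2 - 13*t*z + z^2)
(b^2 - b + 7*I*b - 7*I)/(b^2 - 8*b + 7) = (b + 7*I)/(b - 7)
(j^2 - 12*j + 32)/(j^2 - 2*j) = (j^2 - 12*j + 32)/(j*(j - 2))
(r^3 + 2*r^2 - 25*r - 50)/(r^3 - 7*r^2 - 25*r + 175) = (r + 2)/(r - 7)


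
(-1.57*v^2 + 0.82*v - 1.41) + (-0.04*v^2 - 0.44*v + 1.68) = -1.61*v^2 + 0.38*v + 0.27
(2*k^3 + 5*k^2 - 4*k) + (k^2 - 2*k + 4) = 2*k^3 + 6*k^2 - 6*k + 4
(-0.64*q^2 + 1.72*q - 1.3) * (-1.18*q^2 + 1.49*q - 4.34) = 0.7552*q^4 - 2.9832*q^3 + 6.8744*q^2 - 9.4018*q + 5.642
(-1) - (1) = -2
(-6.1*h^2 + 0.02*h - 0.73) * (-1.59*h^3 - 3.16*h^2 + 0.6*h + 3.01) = 9.699*h^5 + 19.2442*h^4 - 2.5625*h^3 - 16.0422*h^2 - 0.3778*h - 2.1973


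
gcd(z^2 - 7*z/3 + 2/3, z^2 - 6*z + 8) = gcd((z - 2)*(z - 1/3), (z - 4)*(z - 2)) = z - 2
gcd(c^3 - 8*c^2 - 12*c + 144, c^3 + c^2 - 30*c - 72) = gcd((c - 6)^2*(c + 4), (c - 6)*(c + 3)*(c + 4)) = c^2 - 2*c - 24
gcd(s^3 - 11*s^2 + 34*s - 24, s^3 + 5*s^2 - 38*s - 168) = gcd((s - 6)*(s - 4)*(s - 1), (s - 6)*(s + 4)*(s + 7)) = s - 6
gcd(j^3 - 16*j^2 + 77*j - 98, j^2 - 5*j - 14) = j - 7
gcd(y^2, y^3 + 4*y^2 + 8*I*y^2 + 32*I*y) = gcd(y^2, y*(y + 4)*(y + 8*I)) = y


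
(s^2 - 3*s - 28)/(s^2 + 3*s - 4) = (s - 7)/(s - 1)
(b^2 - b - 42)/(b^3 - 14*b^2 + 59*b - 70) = (b + 6)/(b^2 - 7*b + 10)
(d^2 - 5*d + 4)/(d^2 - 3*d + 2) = (d - 4)/(d - 2)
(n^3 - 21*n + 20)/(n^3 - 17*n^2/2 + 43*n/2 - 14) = 2*(n + 5)/(2*n - 7)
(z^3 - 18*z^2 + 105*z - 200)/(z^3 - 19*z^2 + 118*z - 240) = (z - 5)/(z - 6)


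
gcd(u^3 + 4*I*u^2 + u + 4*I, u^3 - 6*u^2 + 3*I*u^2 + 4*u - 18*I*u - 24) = u^2 + 3*I*u + 4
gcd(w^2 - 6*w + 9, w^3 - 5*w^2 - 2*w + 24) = w - 3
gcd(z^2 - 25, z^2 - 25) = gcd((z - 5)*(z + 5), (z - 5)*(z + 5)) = z^2 - 25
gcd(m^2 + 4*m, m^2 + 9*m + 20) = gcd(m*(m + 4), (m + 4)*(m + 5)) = m + 4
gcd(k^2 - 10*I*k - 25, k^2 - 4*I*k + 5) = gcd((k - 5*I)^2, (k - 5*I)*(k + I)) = k - 5*I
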